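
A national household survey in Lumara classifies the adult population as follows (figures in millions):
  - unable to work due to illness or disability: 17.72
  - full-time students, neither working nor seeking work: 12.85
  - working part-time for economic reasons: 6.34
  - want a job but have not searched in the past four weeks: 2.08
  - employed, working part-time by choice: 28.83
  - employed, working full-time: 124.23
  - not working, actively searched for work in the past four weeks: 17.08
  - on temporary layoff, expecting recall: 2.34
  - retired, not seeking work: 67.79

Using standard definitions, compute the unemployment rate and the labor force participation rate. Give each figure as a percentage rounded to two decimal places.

Employed = 6.34 + 28.83 + 124.23 = 159.40 million (anyone who worked, including part-time for economic reasons, counts as employed).
Unemployed = 17.08 + 2.34 = 19.42 million (jobless and actively searching, or on temporary layoff).
Labor force = 159.40 + 19.42 = 178.82 million.
Not in labor force = 17.72 + 12.85 + 2.08 + 67.79 = 100.44 million (those not working and not actively searching are outside the labor force — including those who want a job but have given up searching).
Civilian working-age population = 178.82 + 100.44 = 279.26 million.
Unemployment rate = 19.42 / 178.82 = 10.86%.
Labor force participation rate = 178.82 / 279.26 = 64.03%.

Unemployment rate ≈ 10.86%; labor force participation rate ≈ 64.03%.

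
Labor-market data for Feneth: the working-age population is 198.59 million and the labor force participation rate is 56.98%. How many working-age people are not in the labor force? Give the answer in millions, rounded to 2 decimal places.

About 85.43 million are not in the labor force.

Share not in the labor force = 1 − 0.5698 = 0.4302.
Not in labor force = 0.4302 × 198.59 ≈ 85.43 million.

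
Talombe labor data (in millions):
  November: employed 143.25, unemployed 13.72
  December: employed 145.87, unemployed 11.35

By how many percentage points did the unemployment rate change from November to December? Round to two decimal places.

The unemployment rate changed by −1.52 percentage points.

November: labor force = 143.25 + 13.72 = 156.97; u = 13.72/156.97 = 8.74%.
December: labor force = 145.87 + 11.35 = 157.22; u = 11.35/157.22 = 7.22%.
Change = 7.22% − 8.74% = −1.52 pp.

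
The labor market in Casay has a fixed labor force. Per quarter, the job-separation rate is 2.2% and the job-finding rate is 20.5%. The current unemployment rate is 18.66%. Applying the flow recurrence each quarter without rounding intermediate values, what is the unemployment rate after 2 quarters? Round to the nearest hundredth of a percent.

With a fixed labor force, u_{t+1} = u_t + s·(1−u_t) − f·u_t = u_t·(1−s−f) + s.
Here 1−s−f = 0.773 and s = 0.022.
u_1 = 0.186600 × 0.773 + 0.022 = 0.166242.
u_2 = 0.166242 × 0.773 + 0.022 = 0.150505.

Unemployment rate after two quarters ≈ 15.05%.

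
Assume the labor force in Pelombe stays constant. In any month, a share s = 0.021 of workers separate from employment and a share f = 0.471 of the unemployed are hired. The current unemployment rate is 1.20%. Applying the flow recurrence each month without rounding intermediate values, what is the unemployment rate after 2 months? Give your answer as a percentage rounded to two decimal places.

With a fixed labor force, u_{t+1} = u_t + s·(1−u_t) − f·u_t = u_t·(1−s−f) + s.
Here 1−s−f = 0.508 and s = 0.021.
u_1 = 0.012000 × 0.508 + 0.021 = 0.027096.
u_2 = 0.027096 × 0.508 + 0.021 = 0.034765.

Unemployment rate after two months ≈ 3.48%.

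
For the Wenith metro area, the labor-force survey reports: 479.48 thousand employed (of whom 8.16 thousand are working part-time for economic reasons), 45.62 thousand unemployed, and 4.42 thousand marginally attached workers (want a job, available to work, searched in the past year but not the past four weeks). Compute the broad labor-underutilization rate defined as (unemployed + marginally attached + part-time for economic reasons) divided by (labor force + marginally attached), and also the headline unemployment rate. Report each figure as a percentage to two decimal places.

Broad underutilization rate ≈ 10.99%; headline unemployment rate ≈ 8.69%.

Labor force = 479.48 + 45.62 = 525.10 thousand.
Numerator = 45.62 + 4.42 + 8.16 = 58.20 thousand.
Denominator = 525.10 + 4.42 = 529.52 thousand.
Broad rate = 58.20 / 529.52 = 10.99%.
Headline unemployment rate = 45.62 / 525.10 = 8.69%.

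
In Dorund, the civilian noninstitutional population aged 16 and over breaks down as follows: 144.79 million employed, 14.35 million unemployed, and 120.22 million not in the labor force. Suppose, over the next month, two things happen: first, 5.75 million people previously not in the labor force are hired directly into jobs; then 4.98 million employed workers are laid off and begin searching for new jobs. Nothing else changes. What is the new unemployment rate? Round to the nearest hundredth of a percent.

Initially, labor force = 144.79 + 14.35 = 159.14 million, so u = 14.35/159.14 = 9.02%.
After the first change, employed and labor force both rise by 5.75; unemployed unchanged → E = 150.54, U = 14.35, labor force = 164.89 million.
After the second change, employed falls and unemployed rises by 4.98; labor force unchanged → E = 145.56, U = 19.33, labor force = 164.89 million.
New unemployment rate = 19.33 / 164.89 = 11.72%.

New unemployment rate ≈ 11.72%.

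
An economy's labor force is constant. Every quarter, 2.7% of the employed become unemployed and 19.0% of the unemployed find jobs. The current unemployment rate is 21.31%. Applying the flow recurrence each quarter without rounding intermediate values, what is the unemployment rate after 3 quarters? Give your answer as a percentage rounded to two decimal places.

Unemployment rate after three quarters ≈ 16.70%.

With a fixed labor force, u_{t+1} = u_t + s·(1−u_t) − f·u_t = u_t·(1−s−f) + s.
Here 1−s−f = 0.783 and s = 0.027.
u_1 = 0.213100 × 0.783 + 0.027 = 0.193857.
u_2 = 0.193857 × 0.783 + 0.027 = 0.178790.
u_3 = 0.178790 × 0.783 + 0.027 = 0.166993.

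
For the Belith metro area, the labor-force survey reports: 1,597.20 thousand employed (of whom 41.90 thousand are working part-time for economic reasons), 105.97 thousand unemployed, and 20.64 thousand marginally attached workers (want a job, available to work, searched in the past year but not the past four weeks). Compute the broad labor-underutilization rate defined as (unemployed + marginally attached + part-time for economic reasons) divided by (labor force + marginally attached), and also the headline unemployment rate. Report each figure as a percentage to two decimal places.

Labor force = 1,597.20 + 105.97 = 1,703.17 thousand.
Numerator = 105.97 + 20.64 + 41.90 = 168.51 thousand.
Denominator = 1,703.17 + 20.64 = 1,723.81 thousand.
Broad rate = 168.51 / 1,723.81 = 9.78%.
Headline unemployment rate = 105.97 / 1,703.17 = 6.22%.

Broad underutilization rate ≈ 9.78%; headline unemployment rate ≈ 6.22%.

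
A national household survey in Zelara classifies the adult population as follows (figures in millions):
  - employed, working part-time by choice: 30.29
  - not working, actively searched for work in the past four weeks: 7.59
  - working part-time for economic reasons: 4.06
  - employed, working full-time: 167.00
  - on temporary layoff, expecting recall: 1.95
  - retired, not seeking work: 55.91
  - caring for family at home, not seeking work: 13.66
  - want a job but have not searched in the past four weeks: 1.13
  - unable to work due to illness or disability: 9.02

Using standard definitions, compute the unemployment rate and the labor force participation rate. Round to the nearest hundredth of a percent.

Unemployment rate ≈ 4.52%; labor force participation rate ≈ 72.57%.

Employed = 30.29 + 4.06 + 167.00 = 201.35 million (anyone who worked, including part-time for economic reasons, counts as employed).
Unemployed = 7.59 + 1.95 = 9.54 million (jobless and actively searching, or on temporary layoff).
Labor force = 201.35 + 9.54 = 210.89 million.
Not in labor force = 55.91 + 13.66 + 1.13 + 9.02 = 79.72 million (those not working and not actively searching are outside the labor force — including those who want a job but have given up searching).
Civilian working-age population = 210.89 + 79.72 = 290.61 million.
Unemployment rate = 9.54 / 210.89 = 4.52%.
Labor force participation rate = 210.89 / 290.61 = 72.57%.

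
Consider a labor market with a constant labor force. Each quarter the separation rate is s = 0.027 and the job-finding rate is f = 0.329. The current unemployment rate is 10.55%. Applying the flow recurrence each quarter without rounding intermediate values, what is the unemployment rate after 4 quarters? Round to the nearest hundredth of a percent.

Unemployment rate after four quarters ≈ 8.09%.

With a fixed labor force, u_{t+1} = u_t + s·(1−u_t) − f·u_t = u_t·(1−s−f) + s.
Here 1−s−f = 0.644 and s = 0.027.
u_1 = 0.105500 × 0.644 + 0.027 = 0.094942.
u_2 = 0.094942 × 0.644 + 0.027 = 0.088143.
u_3 = 0.088143 × 0.644 + 0.027 = 0.083764.
u_4 = 0.083764 × 0.644 + 0.027 = 0.080944.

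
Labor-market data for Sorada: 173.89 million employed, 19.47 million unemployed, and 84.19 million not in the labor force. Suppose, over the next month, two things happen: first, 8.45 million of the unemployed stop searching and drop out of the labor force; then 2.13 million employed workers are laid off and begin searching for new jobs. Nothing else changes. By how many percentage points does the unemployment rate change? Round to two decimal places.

The unemployment rate changes by −2.96 percentage points.

Initially, labor force = 173.89 + 19.47 = 193.36 million, so u = 19.47/193.36 = 10.07%.
After the first change, unemployed and labor force both fall by 8.45 → E = 173.89, U = 11.02, labor force = 184.91 million.
After the second change, employed falls and unemployed rises by 2.13; labor force unchanged → E = 171.76, U = 13.15, labor force = 184.91 million.
New unemployment rate = 13.15 / 184.91 = 7.11%.
Change = 7.11% − 10.07% = −2.96 percentage points.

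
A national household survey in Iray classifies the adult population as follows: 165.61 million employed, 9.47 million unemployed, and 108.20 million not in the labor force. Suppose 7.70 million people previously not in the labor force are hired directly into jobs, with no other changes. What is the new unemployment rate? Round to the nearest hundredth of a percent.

Initially, labor force = 165.61 + 9.47 = 175.08 million, so u = 9.47/175.08 = 5.41%.
After the change, employed and labor force both rise by 7.70; unemployed unchanged → E = 173.31, U = 9.47, labor force = 182.78 million.
New unemployment rate = 9.47 / 182.78 = 5.18%.

New unemployment rate ≈ 5.18%.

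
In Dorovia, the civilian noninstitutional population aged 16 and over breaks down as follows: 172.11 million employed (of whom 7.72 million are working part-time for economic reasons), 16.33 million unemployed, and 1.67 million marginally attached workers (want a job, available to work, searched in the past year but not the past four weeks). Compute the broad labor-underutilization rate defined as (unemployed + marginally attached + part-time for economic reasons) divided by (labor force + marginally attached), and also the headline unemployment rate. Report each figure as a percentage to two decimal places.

Labor force = 172.11 + 16.33 = 188.44 million.
Numerator = 16.33 + 1.67 + 7.72 = 25.72 million.
Denominator = 188.44 + 1.67 = 190.11 million.
Broad rate = 25.72 / 190.11 = 13.53%.
Headline unemployment rate = 16.33 / 188.44 = 8.67%.

Broad underutilization rate ≈ 13.53%; headline unemployment rate ≈ 8.67%.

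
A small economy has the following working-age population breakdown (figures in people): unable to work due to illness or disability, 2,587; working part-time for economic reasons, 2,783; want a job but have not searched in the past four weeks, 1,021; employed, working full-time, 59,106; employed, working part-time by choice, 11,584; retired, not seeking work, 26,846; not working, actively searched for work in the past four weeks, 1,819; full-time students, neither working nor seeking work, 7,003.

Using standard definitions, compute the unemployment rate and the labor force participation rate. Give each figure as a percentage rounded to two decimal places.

Unemployment rate ≈ 2.42%; labor force participation rate ≈ 66.78%.

Employed = 2,783 + 59,106 + 11,584 = 73,473 (anyone who worked, including part-time for economic reasons, counts as employed).
Unemployed = 1,819.
Labor force = 73,473 + 1,819 = 75,292.
Not in labor force = 2,587 + 1,021 + 26,846 + 7,003 = 37,457 (those not working and not actively searching are outside the labor force — including those who want a job but have given up searching).
Civilian working-age population = 75,292 + 37,457 = 112,749.
Unemployment rate = 1,819 / 75,292 = 2.42%.
Labor force participation rate = 75,292 / 112,749 = 66.78%.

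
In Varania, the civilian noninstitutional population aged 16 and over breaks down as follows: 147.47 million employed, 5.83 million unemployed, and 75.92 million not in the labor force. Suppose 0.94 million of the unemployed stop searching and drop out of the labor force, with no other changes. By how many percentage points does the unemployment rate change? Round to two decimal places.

The unemployment rate changes by −0.59 percentage points.

Initially, labor force = 147.47 + 5.83 = 153.30 million, so u = 5.83/153.30 = 3.80%.
After the change, unemployed and labor force both fall by 0.94 → E = 147.47, U = 4.89, labor force = 152.36 million.
New unemployment rate = 4.89 / 152.36 = 3.21%.
Change = 3.21% − 3.80% = −0.59 percentage points.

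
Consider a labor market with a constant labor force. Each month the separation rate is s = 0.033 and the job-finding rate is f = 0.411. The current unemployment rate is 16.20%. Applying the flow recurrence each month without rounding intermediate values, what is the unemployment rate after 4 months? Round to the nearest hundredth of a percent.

With a fixed labor force, u_{t+1} = u_t + s·(1−u_t) − f·u_t = u_t·(1−s−f) + s.
Here 1−s−f = 0.556 and s = 0.033.
u_1 = 0.162000 × 0.556 + 0.033 = 0.123072.
u_2 = 0.123072 × 0.556 + 0.033 = 0.101428.
u_3 = 0.101428 × 0.556 + 0.033 = 0.089394.
u_4 = 0.089394 × 0.556 + 0.033 = 0.082703.

Unemployment rate after four months ≈ 8.27%.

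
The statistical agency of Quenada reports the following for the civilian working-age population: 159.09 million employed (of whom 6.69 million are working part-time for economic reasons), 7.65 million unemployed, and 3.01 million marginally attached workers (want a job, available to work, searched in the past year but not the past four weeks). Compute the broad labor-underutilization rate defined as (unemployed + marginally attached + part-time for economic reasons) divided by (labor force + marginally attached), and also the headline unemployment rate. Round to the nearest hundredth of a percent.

Broad underutilization rate ≈ 10.22%; headline unemployment rate ≈ 4.59%.

Labor force = 159.09 + 7.65 = 166.74 million.
Numerator = 7.65 + 3.01 + 6.69 = 17.35 million.
Denominator = 166.74 + 3.01 = 169.75 million.
Broad rate = 17.35 / 169.75 = 10.22%.
Headline unemployment rate = 7.65 / 166.74 = 4.59%.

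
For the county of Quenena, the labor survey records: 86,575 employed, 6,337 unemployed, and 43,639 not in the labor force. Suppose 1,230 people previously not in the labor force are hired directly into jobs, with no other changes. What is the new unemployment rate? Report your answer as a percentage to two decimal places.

Initially, labor force = 86,575 + 6,337 = 92,912, so u = 6,337/92,912 = 6.82%.
After the change, employed and labor force both rise by 1,230; unemployed unchanged → E = 87,805, U = 6,337, labor force = 94,142.
New unemployment rate = 6,337 / 94,142 = 6.73%.

New unemployment rate ≈ 6.73%.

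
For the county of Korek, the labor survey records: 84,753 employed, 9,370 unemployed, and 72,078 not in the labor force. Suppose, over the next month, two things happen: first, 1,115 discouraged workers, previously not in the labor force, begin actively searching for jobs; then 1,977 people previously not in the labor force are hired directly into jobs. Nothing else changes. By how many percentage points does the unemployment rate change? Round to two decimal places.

The unemployment rate changes by +0.83 percentage points.

Initially, labor force = 84,753 + 9,370 = 94,123, so u = 9,370/94,123 = 9.96%.
After the first change, unemployed and labor force both rise by 1,115 → E = 84,753, U = 10,485, labor force = 95,238.
After the second change, employed and labor force both rise by 1,977; unemployed unchanged → E = 86,730, U = 10,485, labor force = 97,215.
New unemployment rate = 10,485 / 97,215 = 10.79%.
Change = 10.79% − 9.96% = +0.83 percentage points.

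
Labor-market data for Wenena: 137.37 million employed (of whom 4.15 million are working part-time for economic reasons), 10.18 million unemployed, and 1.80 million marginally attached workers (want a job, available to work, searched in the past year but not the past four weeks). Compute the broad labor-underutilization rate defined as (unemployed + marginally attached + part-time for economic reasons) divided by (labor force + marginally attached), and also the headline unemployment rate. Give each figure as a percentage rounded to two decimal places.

Broad underutilization rate ≈ 10.80%; headline unemployment rate ≈ 6.90%.

Labor force = 137.37 + 10.18 = 147.55 million.
Numerator = 10.18 + 1.80 + 4.15 = 16.13 million.
Denominator = 147.55 + 1.80 = 149.35 million.
Broad rate = 16.13 / 149.35 = 10.80%.
Headline unemployment rate = 10.18 / 147.55 = 6.90%.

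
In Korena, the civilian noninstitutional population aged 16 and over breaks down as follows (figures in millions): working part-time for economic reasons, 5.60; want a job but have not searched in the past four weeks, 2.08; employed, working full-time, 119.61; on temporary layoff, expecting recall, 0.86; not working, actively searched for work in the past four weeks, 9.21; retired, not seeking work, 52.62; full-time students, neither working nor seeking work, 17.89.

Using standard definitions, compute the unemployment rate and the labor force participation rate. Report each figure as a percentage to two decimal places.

Employed = 5.60 + 119.61 = 125.21 million (anyone who worked, including part-time for economic reasons, counts as employed).
Unemployed = 0.86 + 9.21 = 10.07 million (jobless and actively searching, or on temporary layoff).
Labor force = 125.21 + 10.07 = 135.28 million.
Not in labor force = 2.08 + 52.62 + 17.89 = 72.59 million (those not working and not actively searching are outside the labor force — including those who want a job but have given up searching).
Civilian working-age population = 135.28 + 72.59 = 207.87 million.
Unemployment rate = 10.07 / 135.28 = 7.44%.
Labor force participation rate = 135.28 / 207.87 = 65.08%.

Unemployment rate ≈ 7.44%; labor force participation rate ≈ 65.08%.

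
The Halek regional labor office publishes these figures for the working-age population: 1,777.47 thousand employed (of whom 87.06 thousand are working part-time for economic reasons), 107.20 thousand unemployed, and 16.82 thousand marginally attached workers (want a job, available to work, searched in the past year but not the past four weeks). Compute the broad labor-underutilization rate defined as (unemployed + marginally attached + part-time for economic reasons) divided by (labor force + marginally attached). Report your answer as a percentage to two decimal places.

Broad underutilization rate ≈ 11.10%.

Labor force = 1,777.47 + 107.20 = 1,884.67 thousand.
Numerator = 107.20 + 16.82 + 87.06 = 211.08 thousand.
Denominator = 1,884.67 + 16.82 = 1,901.49 thousand.
Broad rate = 211.08 / 1,901.49 = 11.10%.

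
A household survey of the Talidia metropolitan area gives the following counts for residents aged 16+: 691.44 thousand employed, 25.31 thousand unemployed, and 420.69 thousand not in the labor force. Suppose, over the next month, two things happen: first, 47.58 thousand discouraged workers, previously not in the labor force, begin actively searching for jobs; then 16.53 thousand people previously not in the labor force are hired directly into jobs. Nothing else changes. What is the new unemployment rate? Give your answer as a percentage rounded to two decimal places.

New unemployment rate ≈ 9.33%.

Initially, labor force = 691.44 + 25.31 = 716.75 thousand, so u = 25.31/716.75 = 3.53%.
After the first change, unemployed and labor force both rise by 47.58 → E = 691.44, U = 72.89, labor force = 764.33 thousand.
After the second change, employed and labor force both rise by 16.53; unemployed unchanged → E = 707.97, U = 72.89, labor force = 780.86 thousand.
New unemployment rate = 72.89 / 780.86 = 9.33%.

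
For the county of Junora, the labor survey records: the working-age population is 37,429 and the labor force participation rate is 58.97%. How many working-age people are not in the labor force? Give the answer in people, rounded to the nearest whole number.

Share not in the labor force = 1 − 0.5897 = 0.4103.
Not in labor force = 0.4103 × 37,429 ≈ 15,357.

About 15,357 are not in the labor force.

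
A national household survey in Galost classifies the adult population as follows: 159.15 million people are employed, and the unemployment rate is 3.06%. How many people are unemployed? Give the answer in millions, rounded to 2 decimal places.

About 5.02 million are unemployed.

Let U be the number unemployed. The labor force is E + U, and U/(E+U) = 0.0306.
So U = 0.0306 × 159.15 / (1 − 0.0306) = 4.8700 / 0.9694 ≈ 5.02 million.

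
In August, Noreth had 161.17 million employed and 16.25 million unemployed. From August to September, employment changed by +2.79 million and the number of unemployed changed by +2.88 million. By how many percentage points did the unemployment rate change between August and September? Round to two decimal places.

The unemployment rate changed by +1.29 percentage points.

August: labor force = 161.17 + 16.25 = 177.42; u = 16.25/177.42 = 9.16%.
September: labor force = 163.96 + 19.13 = 183.09; u = 19.13/183.09 = 10.45%.
Change = 10.45% − 9.16% = +1.29 pp.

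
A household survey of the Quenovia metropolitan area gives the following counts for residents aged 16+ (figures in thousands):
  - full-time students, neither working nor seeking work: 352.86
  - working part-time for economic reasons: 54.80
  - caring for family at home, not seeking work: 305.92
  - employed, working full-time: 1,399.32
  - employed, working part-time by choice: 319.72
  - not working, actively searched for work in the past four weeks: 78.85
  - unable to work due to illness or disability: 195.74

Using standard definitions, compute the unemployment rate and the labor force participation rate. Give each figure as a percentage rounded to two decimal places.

Employed = 54.80 + 1,399.32 + 319.72 = 1,773.84 thousand (anyone who worked, including part-time for economic reasons, counts as employed).
Unemployed = 78.85 thousand.
Labor force = 1,773.84 + 78.85 = 1,852.69 thousand.
Not in labor force = 352.86 + 305.92 + 195.74 = 854.52 thousand (those not working and not actively searching are outside the labor force).
Civilian working-age population = 1,852.69 + 854.52 = 2,707.21 thousand.
Unemployment rate = 78.85 / 1,852.69 = 4.26%.
Labor force participation rate = 1,852.69 / 2,707.21 = 68.44%.

Unemployment rate ≈ 4.26%; labor force participation rate ≈ 68.44%.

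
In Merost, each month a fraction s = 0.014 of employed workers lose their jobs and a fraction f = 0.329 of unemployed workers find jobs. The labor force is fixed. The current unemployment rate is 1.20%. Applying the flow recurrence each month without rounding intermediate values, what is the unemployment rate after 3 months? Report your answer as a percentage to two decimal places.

Unemployment rate after three months ≈ 3.26%.

With a fixed labor force, u_{t+1} = u_t + s·(1−u_t) − f·u_t = u_t·(1−s−f) + s.
Here 1−s−f = 0.657 and s = 0.014.
u_1 = 0.012000 × 0.657 + 0.014 = 0.021884.
u_2 = 0.021884 × 0.657 + 0.014 = 0.028378.
u_3 = 0.028378 × 0.657 + 0.014 = 0.032644.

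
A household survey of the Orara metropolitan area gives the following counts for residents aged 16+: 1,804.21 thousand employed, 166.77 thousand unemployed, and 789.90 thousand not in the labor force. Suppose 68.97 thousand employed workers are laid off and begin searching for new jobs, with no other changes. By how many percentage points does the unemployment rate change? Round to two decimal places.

Initially, labor force = 1,804.21 + 166.77 = 1,970.98 thousand, so u = 166.77/1,970.98 = 8.46%.
After the change, employed falls and unemployed rises by 68.97; labor force unchanged → E = 1,735.24, U = 235.74, labor force = 1,970.98 thousand.
New unemployment rate = 235.74 / 1,970.98 = 11.96%.
Change = 11.96% − 8.46% = +3.50 percentage points.

The unemployment rate changes by +3.50 percentage points.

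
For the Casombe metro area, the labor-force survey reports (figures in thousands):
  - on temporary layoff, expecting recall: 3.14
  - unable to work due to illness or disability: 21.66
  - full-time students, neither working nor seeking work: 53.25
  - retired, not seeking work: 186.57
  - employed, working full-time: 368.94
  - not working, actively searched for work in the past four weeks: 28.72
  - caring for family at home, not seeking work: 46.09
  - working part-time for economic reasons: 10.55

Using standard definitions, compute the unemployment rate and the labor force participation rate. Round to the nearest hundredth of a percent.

Unemployment rate ≈ 7.75%; labor force participation rate ≈ 57.22%.

Employed = 368.94 + 10.55 = 379.49 thousand (anyone who worked, including part-time for economic reasons, counts as employed).
Unemployed = 3.14 + 28.72 = 31.86 thousand (jobless and actively searching, or on temporary layoff).
Labor force = 379.49 + 31.86 = 411.35 thousand.
Not in labor force = 21.66 + 53.25 + 186.57 + 46.09 = 307.57 thousand (those not working and not actively searching are outside the labor force).
Civilian working-age population = 411.35 + 307.57 = 718.92 thousand.
Unemployment rate = 31.86 / 411.35 = 7.75%.
Labor force participation rate = 411.35 / 718.92 = 57.22%.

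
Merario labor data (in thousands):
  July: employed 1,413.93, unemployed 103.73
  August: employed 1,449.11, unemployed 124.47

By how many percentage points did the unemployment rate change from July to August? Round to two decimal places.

The unemployment rate changed by +1.08 percentage points.

July: labor force = 1,413.93 + 103.73 = 1,517.66; u = 103.73/1,517.66 = 6.83%.
August: labor force = 1,449.11 + 124.47 = 1,573.58; u = 124.47/1,573.58 = 7.91%.
Change = 7.91% − 6.83% = +1.08 pp.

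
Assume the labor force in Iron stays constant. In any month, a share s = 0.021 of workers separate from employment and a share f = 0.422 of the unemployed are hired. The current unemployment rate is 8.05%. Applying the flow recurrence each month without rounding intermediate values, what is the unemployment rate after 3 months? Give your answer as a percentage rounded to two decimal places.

Unemployment rate after three months ≈ 5.31%.

With a fixed labor force, u_{t+1} = u_t + s·(1−u_t) − f·u_t = u_t·(1−s−f) + s.
Here 1−s−f = 0.557 and s = 0.021.
u_1 = 0.080500 × 0.557 + 0.021 = 0.065839.
u_2 = 0.065839 × 0.557 + 0.021 = 0.057672.
u_3 = 0.057672 × 0.557 + 0.021 = 0.053123.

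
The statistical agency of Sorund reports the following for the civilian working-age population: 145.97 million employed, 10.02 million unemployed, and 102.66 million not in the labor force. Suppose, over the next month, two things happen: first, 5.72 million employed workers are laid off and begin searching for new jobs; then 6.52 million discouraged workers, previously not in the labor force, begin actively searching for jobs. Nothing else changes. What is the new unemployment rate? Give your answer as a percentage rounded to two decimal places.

Initially, labor force = 145.97 + 10.02 = 155.99 million, so u = 10.02/155.99 = 6.42%.
After the first change, employed falls and unemployed rises by 5.72; labor force unchanged → E = 140.25, U = 15.74, labor force = 155.99 million.
After the second change, unemployed and labor force both rise by 6.52 → E = 140.25, U = 22.26, labor force = 162.51 million.
New unemployment rate = 22.26 / 162.51 = 13.70%.

New unemployment rate ≈ 13.70%.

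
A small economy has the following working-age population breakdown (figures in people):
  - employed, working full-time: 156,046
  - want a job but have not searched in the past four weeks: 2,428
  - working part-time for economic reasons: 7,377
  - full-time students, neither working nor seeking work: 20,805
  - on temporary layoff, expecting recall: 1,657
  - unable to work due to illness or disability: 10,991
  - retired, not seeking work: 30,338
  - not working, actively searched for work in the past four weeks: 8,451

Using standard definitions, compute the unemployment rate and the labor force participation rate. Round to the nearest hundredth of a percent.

Employed = 156,046 + 7,377 = 163,423 (anyone who worked, including part-time for economic reasons, counts as employed).
Unemployed = 1,657 + 8,451 = 10,108 (jobless and actively searching, or on temporary layoff).
Labor force = 163,423 + 10,108 = 173,531.
Not in labor force = 2,428 + 20,805 + 10,991 + 30,338 = 64,562 (those not working and not actively searching are outside the labor force — including those who want a job but have given up searching).
Civilian working-age population = 173,531 + 64,562 = 238,093.
Unemployment rate = 10,108 / 173,531 = 5.82%.
Labor force participation rate = 173,531 / 238,093 = 72.88%.

Unemployment rate ≈ 5.82%; labor force participation rate ≈ 72.88%.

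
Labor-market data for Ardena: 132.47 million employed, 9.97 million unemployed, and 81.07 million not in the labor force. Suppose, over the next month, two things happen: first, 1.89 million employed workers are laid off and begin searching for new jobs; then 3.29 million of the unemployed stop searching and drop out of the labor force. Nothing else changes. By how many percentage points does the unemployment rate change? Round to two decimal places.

Initially, labor force = 132.47 + 9.97 = 142.44 million, so u = 9.97/142.44 = 7.00%.
After the first change, employed falls and unemployed rises by 1.89; labor force unchanged → E = 130.58, U = 11.86, labor force = 142.44 million.
After the second change, unemployed and labor force both fall by 3.29 → E = 130.58, U = 8.57, labor force = 139.15 million.
New unemployment rate = 8.57 / 139.15 = 6.16%.
Change = 6.16% − 7.00% = −0.84 percentage points.

The unemployment rate changes by −0.84 percentage points.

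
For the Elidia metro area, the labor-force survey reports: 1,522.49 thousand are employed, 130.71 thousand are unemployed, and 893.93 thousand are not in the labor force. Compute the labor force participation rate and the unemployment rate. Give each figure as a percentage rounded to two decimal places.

Labor force participation rate ≈ 64.90%; unemployment rate ≈ 7.91%.

Labor force = employed + unemployed = 1,522.49 + 130.71 = 1,653.20 thousand.
Working-age population = 1,653.20 + 893.93 = 2,547.13 thousand.
Unemployment rate = 130.71 / 1,653.20 = 7.91%.
Labor force participation rate = 1,653.20 / 2,547.13 = 64.90%.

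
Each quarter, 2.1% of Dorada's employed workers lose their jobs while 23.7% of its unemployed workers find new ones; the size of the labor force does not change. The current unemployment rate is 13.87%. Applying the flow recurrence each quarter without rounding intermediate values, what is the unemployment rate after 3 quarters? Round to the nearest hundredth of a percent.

Unemployment rate after three quarters ≈ 10.48%.

With a fixed labor force, u_{t+1} = u_t + s·(1−u_t) − f·u_t = u_t·(1−s−f) + s.
Here 1−s−f = 0.742 and s = 0.021.
u_1 = 0.138700 × 0.742 + 0.021 = 0.123915.
u_2 = 0.123915 × 0.742 + 0.021 = 0.112945.
u_3 = 0.112945 × 0.742 + 0.021 = 0.104805.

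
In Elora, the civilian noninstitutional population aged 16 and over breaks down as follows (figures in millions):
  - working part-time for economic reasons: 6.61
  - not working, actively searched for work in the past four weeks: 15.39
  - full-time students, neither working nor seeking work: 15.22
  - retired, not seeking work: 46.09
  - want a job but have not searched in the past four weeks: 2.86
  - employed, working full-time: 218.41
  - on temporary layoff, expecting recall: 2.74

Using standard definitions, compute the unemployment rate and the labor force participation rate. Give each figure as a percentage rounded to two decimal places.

Employed = 6.61 + 218.41 = 225.02 million (anyone who worked, including part-time for economic reasons, counts as employed).
Unemployed = 15.39 + 2.74 = 18.13 million (jobless and actively searching, or on temporary layoff).
Labor force = 225.02 + 18.13 = 243.15 million.
Not in labor force = 15.22 + 46.09 + 2.86 = 64.17 million (those not working and not actively searching are outside the labor force — including those who want a job but have given up searching).
Civilian working-age population = 243.15 + 64.17 = 307.32 million.
Unemployment rate = 18.13 / 243.15 = 7.46%.
Labor force participation rate = 243.15 / 307.32 = 79.12%.

Unemployment rate ≈ 7.46%; labor force participation rate ≈ 79.12%.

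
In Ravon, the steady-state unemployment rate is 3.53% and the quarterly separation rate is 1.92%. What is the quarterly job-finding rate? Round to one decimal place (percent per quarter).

From u* = s/(s+f): f = s·(1−u)/u.
f = 1.92 × (1 − 0.0353) / 0.0353 = 1.8522 / 0.0353 ≈ 52.5% per quarter.

Job-finding rate ≈ 52.5% per quarter.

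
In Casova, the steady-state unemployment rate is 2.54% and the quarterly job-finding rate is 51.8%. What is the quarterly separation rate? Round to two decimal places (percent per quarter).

From u* = s/(s+f): s = u·f/(1−u).
s = 0.0254 × 51.8 / (1 − 0.0254) = 1.3157 / 0.9746 ≈ 1.35% per quarter.

Separation rate ≈ 1.35% per quarter.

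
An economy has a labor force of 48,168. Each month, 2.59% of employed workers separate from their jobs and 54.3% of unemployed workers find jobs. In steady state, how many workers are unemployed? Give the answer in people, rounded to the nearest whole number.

Steady-state unemployment rate u* = s/(s+f) = 2.59/(2.59+54.3) = 0.045526.
Unemployed = u* × labor force = 0.045526 × 48,168 ≈ 2,193.

About 2,193 are unemployed in steady state.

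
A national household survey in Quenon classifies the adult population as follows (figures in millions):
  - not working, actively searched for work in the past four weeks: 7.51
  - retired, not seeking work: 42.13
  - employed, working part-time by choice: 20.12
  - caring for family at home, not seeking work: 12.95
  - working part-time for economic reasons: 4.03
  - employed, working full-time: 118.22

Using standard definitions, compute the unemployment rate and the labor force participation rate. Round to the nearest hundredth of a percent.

Employed = 20.12 + 4.03 + 118.22 = 142.37 million (anyone who worked, including part-time for economic reasons, counts as employed).
Unemployed = 7.51 million.
Labor force = 142.37 + 7.51 = 149.88 million.
Not in labor force = 42.13 + 12.95 = 55.08 million (those not working and not actively searching are outside the labor force).
Civilian working-age population = 149.88 + 55.08 = 204.96 million.
Unemployment rate = 7.51 / 149.88 = 5.01%.
Labor force participation rate = 149.88 / 204.96 = 73.13%.

Unemployment rate ≈ 5.01%; labor force participation rate ≈ 73.13%.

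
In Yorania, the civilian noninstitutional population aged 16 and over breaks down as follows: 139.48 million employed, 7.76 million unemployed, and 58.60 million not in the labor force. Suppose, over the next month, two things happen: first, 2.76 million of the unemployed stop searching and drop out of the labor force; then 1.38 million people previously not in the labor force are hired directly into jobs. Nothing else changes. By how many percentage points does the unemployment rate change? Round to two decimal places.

Initially, labor force = 139.48 + 7.76 = 147.24 million, so u = 7.76/147.24 = 5.27%.
After the first change, unemployed and labor force both fall by 2.76 → E = 139.48, U = 5.00, labor force = 144.48 million.
After the second change, employed and labor force both rise by 1.38; unemployed unchanged → E = 140.86, U = 5.00, labor force = 145.86 million.
New unemployment rate = 5.00 / 145.86 = 3.43%.
Change = 3.43% − 5.27% = −1.84 percentage points.

The unemployment rate changes by −1.84 percentage points.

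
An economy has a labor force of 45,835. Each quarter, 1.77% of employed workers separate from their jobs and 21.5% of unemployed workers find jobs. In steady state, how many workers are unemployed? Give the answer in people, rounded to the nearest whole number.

Steady-state unemployment rate u* = s/(s+f) = 1.77/(1.77+21.5) = 0.076064.
Unemployed = u* × labor force = 0.076064 × 45,835 ≈ 3,486.

About 3,486 are unemployed in steady state.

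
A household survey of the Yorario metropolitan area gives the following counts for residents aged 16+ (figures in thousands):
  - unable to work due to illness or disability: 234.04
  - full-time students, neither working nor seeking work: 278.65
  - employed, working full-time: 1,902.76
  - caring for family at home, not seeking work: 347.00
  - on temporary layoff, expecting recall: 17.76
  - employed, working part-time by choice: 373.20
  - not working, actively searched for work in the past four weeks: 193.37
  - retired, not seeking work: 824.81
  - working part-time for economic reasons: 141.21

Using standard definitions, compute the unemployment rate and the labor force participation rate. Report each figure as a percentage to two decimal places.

Employed = 1,902.76 + 373.20 + 141.21 = 2,417.17 thousand (anyone who worked, including part-time for economic reasons, counts as employed).
Unemployed = 17.76 + 193.37 = 211.13 thousand (jobless and actively searching, or on temporary layoff).
Labor force = 2,417.17 + 211.13 = 2,628.30 thousand.
Not in labor force = 234.04 + 278.65 + 347.00 + 824.81 = 1,684.50 thousand (those not working and not actively searching are outside the labor force).
Civilian working-age population = 2,628.30 + 1,684.50 = 4,312.80 thousand.
Unemployment rate = 211.13 / 2,628.30 = 8.03%.
Labor force participation rate = 2,628.30 / 4,312.80 = 60.94%.

Unemployment rate ≈ 8.03%; labor force participation rate ≈ 60.94%.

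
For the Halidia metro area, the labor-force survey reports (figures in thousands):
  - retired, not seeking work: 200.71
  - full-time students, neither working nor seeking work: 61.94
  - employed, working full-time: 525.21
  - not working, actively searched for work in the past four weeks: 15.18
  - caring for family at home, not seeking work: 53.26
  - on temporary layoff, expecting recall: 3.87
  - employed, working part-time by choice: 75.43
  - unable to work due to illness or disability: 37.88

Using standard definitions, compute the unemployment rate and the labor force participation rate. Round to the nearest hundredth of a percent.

Unemployment rate ≈ 3.07%; labor force participation rate ≈ 63.66%.

Employed = 525.21 + 75.43 = 600.64 thousand.
Unemployed = 15.18 + 3.87 = 19.05 thousand (jobless and actively searching, or on temporary layoff).
Labor force = 600.64 + 19.05 = 619.69 thousand.
Not in labor force = 200.71 + 61.94 + 53.26 + 37.88 = 353.79 thousand (those not working and not actively searching are outside the labor force).
Civilian working-age population = 619.69 + 353.79 = 973.48 thousand.
Unemployment rate = 19.05 / 619.69 = 3.07%.
Labor force participation rate = 619.69 / 973.48 = 63.66%.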